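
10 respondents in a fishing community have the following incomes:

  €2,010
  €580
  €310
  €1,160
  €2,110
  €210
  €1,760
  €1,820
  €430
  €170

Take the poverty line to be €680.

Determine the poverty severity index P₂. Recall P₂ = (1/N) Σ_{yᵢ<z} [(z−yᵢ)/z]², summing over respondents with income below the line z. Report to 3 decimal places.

0.149

Incomes under z: €170, €210, €310, €430, €580 (q = 5 of N = 10).
Gap ratios (z−y)/z: (680−170)/680 = 0.7500; (680−210)/680 = 0.6912; (680−310)/680 = 0.5441; (680−430)/680 = 0.3676; (680−580)/680 = 0.1471.
Squared: 0.5625; 0.4777; 0.2961; 0.1352; 0.0216.
Sum = 1.493080; P₂ = 1.493080 / 10 = 0.149.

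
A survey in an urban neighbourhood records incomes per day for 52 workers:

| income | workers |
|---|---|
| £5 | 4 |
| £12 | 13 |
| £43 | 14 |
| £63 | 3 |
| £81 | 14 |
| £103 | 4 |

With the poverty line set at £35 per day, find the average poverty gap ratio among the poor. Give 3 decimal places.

Below the line: 4×£5, 13×£12 (q = 17 of N = 52).
Shortfall ratios (z−y)/z: 0.8571 (×4), 0.6571 (×13); sum = 11.971429.
I averages over the q = 17 poor units only: 11.971429 / 17 = 0.704.

0.704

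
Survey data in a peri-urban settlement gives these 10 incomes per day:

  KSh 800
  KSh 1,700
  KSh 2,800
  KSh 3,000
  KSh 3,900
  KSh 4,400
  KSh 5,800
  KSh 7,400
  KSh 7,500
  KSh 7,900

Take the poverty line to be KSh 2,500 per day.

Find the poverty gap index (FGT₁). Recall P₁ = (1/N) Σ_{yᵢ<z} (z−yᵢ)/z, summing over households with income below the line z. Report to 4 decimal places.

0.1000

Below the line: KSh 800, KSh 1,700 (q = 2 of N = 10).
Gap ratios (z−y)/z: (2500−800)/2500 = 0.6800; (2500−1700)/2500 = 0.3200.
Sum of shortfalls = 1.000000; P₁ averages over all N: 1.000000 / 10 = 0.1000.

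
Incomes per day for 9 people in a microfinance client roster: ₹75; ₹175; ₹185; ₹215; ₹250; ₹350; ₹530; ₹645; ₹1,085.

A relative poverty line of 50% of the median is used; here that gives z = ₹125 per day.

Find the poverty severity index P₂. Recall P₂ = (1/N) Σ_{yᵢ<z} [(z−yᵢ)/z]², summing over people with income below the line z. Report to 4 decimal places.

0.0178

Poor units: ₹75 (q = 1 of N = 9).
Gap ratios (z−y)/z: (125−75)/125 = 0.4000.
Squared: 0.1600.
Sum = 0.160000; P₂ = 0.160000 / 9 = 0.0178.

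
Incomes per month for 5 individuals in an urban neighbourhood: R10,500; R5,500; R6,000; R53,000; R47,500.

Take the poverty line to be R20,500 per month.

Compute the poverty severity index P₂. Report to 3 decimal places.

0.255

Below z: R5,500, R6,000, R10,500 (q = 3 of N = 5).
Gap ratios (z−y)/z: (20500−5500)/20500 = 0.7317; (20500−6000)/20500 = 0.7073; (20500−10500)/20500 = 0.4878.
Squared: 0.5354; 0.5003; 0.2380.
Sum = 1.273647; P₂ = 1.273647 / 5 = 0.255.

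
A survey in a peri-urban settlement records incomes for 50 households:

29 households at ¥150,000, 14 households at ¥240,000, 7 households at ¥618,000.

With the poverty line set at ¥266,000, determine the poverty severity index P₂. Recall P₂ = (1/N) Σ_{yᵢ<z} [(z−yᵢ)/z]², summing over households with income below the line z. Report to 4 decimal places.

0.1130

Poor units: 29×¥150,000, 14×¥240,000 (q = 43 of N = 50).
Gap ratios (z−y)/z: (266000−150000)/266000 = 0.4361 (×29); (266000−240000)/266000 = 0.0977 (×14).
Squared: 0.1902 (×29); 0.0096 (×14).
Sum = 5.648821; P₂ = 5.648821 / 50 = 0.1130.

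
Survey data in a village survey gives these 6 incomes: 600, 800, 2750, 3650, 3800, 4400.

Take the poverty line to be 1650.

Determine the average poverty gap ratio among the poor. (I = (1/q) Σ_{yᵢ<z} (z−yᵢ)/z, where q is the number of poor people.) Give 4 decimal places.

0.5758

Incomes under z: 600, 800 (q = 2 of N = 6).
Relative gaps: 0.6364, 0.5152; sum = 1.151515.
The income-gap ratio divides by q (the poor only): 1.151515 / 2 = 0.5758.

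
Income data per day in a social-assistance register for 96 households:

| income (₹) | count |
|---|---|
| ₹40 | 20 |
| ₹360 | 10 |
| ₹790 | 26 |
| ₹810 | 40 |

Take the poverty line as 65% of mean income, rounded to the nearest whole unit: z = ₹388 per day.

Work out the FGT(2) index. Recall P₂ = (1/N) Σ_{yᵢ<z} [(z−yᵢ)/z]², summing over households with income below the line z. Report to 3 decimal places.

Incomes under z: 20×₹40, 10×₹360 (q = 30 of N = 96).
Normalized shortfalls: (388−40)/388 = 0.8969 (×20); (388−360)/388 = 0.0722 (×10).
Squared: 0.8044 (×20); 0.0052 (×10).
Sum = 16.140929; P₂ = 16.140929 / 96 = 0.168.

0.168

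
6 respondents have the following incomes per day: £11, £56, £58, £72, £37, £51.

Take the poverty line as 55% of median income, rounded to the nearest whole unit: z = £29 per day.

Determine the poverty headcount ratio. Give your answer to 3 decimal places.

0.167

1 of the 6 respondents have income below £29.
H = 1/6 = 0.167.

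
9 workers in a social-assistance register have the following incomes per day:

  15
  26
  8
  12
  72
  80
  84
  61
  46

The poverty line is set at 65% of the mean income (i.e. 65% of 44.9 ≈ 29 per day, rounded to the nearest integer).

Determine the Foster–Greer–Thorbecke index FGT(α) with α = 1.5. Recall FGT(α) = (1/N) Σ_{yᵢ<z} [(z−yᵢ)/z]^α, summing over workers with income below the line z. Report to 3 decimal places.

0.159

Poor units: 8, 12, 15, 26 (q = 4 of N = 9).
Relative gaps: (29−8)/29 = 0.7241; (29−12)/29 = 0.5862; (29−15)/29 = 0.4828; (29−26)/29 = 0.1034.
Raised to α = 1.5: 0.61621; 0.44882; 0.33542; 0.03327.
Sum = 1.433736; FGT(1.5) = 1.433736 / 9 = 0.159.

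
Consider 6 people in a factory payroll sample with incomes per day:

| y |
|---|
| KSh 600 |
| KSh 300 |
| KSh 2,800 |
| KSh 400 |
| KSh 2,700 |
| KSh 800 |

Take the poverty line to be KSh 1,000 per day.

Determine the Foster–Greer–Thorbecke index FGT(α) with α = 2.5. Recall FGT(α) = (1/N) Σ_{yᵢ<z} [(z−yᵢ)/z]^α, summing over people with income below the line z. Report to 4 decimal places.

0.1346

Below the line: KSh 300, KSh 400, KSh 600, KSh 800 (q = 4 of N = 6).
Gap ratios (z−y)/z: (1000−300)/1000 = 0.7000; (1000−400)/1000 = 0.6000; (1000−600)/1000 = 0.4000; (1000−800)/1000 = 0.2000.
Raised to α = 2.5: 0.40996; 0.27885; 0.10119; 0.01789.
Sum = 0.807900; FGT(2.5) = 0.807900 / 6 = 0.1346.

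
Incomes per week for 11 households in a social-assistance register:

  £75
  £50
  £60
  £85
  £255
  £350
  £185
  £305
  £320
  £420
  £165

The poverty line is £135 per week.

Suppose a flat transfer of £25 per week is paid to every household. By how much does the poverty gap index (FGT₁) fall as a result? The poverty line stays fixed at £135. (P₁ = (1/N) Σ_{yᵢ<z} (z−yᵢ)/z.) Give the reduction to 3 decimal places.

Before: below the line — £50, £60, £75, £85; poverty gap index (FGT₁) = 0.18182.
After the £25 transfer: below the line — £75, £85, £100, £110; poverty gap index (FGT₁) = 0.11448.
Reduction = 0.18182 − 0.11448 = 0.067.

0.067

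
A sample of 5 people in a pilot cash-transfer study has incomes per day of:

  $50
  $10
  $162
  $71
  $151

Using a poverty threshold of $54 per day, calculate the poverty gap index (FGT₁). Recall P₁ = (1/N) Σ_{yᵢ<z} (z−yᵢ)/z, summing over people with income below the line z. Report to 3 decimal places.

0.178

Poor units: $10, $50 (q = 2 of N = 5).
Gap ratios (z−y)/z: (54−10)/54 = 0.8148; (54−50)/54 = 0.0741.
Σ = 0.888889. Dividing by the full population N = 5 gives P₁ = 0.178.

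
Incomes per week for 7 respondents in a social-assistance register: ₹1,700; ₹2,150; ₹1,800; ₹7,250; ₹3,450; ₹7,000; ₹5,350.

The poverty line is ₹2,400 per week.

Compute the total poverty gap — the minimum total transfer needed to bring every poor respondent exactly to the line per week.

₹1,550

Incomes under z: ₹1,700, ₹1,800, ₹2,150 (q = 3 of N = 7).
Individual gaps: 2400−1700 = 700; 2400−1800 = 600; 2400−2150 = 250.
Aggregate gap = ₹1,550.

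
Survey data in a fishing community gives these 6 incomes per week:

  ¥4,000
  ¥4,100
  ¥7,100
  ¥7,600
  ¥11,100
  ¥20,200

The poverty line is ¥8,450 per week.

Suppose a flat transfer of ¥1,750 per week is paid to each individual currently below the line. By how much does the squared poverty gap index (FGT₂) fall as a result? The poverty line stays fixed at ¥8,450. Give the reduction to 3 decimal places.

0.064

Before: below the line — ¥4,000, ¥4,100, ¥7,100, ¥7,600; squared poverty gap index (FGT₂) = 0.09633.
After the ¥1,750 transfer: below the line — ¥5,750, ¥5,850; squared poverty gap index (FGT₂) = 0.03280.
Reduction = 0.09633 − 0.03280 = 0.064.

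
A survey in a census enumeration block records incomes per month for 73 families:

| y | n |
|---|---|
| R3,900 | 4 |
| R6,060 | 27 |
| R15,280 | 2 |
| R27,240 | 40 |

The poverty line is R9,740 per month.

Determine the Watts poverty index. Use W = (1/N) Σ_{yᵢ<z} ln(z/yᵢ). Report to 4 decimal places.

0.2257

Poor units: 4×R3,900, 27×R6,060 (q = 31 of N = 73).
ln(z/y) terms: ln(9740/3900) = 0.9153 (×4); ln(9740/6060) = 0.4745 (×27).
W = 16.473404 / 73 = 0.2257.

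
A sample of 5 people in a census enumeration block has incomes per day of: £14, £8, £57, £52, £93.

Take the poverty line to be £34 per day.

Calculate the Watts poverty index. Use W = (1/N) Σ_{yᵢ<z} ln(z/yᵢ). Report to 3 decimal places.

0.467

Below z: £8, £14 (q = 2 of N = 5).
Log shortfalls: ln(34/8) = 1.4469; ln(34/14) = 0.8873.
W = 2.334222 / 5 = 0.467.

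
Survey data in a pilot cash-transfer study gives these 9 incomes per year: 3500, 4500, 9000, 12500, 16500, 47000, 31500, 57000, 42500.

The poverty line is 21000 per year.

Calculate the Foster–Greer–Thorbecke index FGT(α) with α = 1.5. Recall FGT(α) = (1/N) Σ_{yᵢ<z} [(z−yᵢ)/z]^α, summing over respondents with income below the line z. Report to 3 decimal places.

Below the line: 3500, 4500, 9000, 12500, 16500 (q = 5 of N = 9).
Shortfall ratios: (21000−3500)/21000 = 0.8333; (21000−4500)/21000 = 0.7857; (21000−9000)/21000 = 0.5714; (21000−12500)/21000 = 0.4048; (21000−16500)/21000 = 0.2143.
Raised to α = 1.5: 0.76073; 0.69646; 0.43196; 0.25751; 0.09920.
Sum = 2.245855; FGT(1.5) = 2.245855 / 9 = 0.250.

0.250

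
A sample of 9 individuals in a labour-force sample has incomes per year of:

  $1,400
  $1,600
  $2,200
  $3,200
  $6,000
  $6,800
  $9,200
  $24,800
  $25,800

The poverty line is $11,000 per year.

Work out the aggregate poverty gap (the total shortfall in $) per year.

Below the line: $1,400, $1,600, $2,200, $3,200, $6,000, $6,800, $9,200 (q = 7 of N = 9).
Individual gaps: 11000−1400 = 9600; 11000−1600 = 9400; 11000−2200 = 8800; 11000−3200 = 7800; 11000−6000 = 5000; 11000−6800 = 4200; 11000−9200 = 1800.
Aggregate gap = $46,600.

$46,600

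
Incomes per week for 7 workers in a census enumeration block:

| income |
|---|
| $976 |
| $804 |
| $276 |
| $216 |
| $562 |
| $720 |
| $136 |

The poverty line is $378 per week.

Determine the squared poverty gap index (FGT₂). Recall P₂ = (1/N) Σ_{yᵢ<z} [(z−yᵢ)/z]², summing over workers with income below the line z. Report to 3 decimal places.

0.095

Below z: $136, $216, $276 (q = 3 of N = 7).
Normalized shortfalls: (378−136)/378 = 0.6402; (378−216)/378 = 0.4286; (378−276)/378 = 0.2698.
Squared: 0.4099; 0.1837; 0.0728.
Sum = 0.666359; P₂ = 0.666359 / 7 = 0.095.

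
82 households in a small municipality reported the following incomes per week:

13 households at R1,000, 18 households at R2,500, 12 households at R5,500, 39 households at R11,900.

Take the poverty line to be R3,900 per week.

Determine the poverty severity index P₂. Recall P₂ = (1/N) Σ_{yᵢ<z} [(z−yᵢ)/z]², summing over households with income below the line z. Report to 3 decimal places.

Below the line: 13×R1,000, 18×R2,500 (q = 31 of N = 82).
Normalized shortfalls: (3900−1000)/3900 = 0.7436 (×13); (3900−2500)/3900 = 0.3590 (×18).
Squared: 0.5529 (×13); 0.1289 (×18).
Sum = 9.507561; P₂ = 9.507561 / 82 = 0.116.

0.116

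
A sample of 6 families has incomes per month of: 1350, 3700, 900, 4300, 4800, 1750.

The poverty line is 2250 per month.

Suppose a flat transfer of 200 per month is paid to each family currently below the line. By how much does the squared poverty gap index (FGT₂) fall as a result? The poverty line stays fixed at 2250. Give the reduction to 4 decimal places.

0.0323

Before: below the line — 900, 1350, 1750; squared poverty gap index (FGT₂) = 0.094897.
After the 200 transfer: below the line — 1100, 1550, 1950; squared poverty gap index (FGT₂) = 0.062634.
Reduction = 0.094897 − 0.062634 = 0.0323.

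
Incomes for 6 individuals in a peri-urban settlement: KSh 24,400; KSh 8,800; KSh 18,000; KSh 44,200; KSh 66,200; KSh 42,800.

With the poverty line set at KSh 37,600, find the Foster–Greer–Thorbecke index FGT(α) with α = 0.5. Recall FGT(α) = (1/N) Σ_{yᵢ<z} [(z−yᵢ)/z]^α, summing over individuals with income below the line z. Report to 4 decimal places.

Below the line: KSh 8,800, KSh 18,000, KSh 24,400 (q = 3 of N = 6).
Relative gaps: (37600−8800)/37600 = 0.7660; (37600−18000)/37600 = 0.5213; (37600−24400)/37600 = 0.3511.
Raised to α = 0.5: 0.87519; 0.72199; 0.59251.
Sum = 2.189691; FGT(0.5) = 2.189691 / 6 = 0.3649.

0.3649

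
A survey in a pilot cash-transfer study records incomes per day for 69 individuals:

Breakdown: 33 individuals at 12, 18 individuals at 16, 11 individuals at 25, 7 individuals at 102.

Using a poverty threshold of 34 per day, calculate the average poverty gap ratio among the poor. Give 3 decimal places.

0.545

Below the line: 33×12, 18×16, 11×25 (q = 62 of N = 69).
Relative gaps: 0.6471 (×33), 0.5294 (×18), 0.2647 (×11); sum = 33.794118.
The income-gap ratio divides by q (the poor only): 33.794118 / 62 = 0.545.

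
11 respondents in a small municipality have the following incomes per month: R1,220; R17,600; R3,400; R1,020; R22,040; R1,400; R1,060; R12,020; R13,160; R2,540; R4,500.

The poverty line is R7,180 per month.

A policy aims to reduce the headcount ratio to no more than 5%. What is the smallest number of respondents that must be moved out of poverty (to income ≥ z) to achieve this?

7

Currently q = 7 of N = 11 are below the line (H = 0.636).
A headcount ratio of at most 5% allows at most ⌊0.05 × 11⌋ = 0 poor respondents.
So at least 7 − 0 = 7 must be lifted.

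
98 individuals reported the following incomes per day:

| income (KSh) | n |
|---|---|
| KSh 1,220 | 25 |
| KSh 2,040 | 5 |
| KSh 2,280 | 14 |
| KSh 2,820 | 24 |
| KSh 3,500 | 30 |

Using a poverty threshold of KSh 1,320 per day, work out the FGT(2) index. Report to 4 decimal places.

Below the line: 25×KSh 1,220 (q = 25 of N = 98).
Gap ratios (z−y)/z: (1320−1220)/1320 = 0.0758 (×25).
Squared: 0.0057 (×25).
Sum = 0.143480; P₂ = 0.143480 / 98 = 0.0015.

0.0015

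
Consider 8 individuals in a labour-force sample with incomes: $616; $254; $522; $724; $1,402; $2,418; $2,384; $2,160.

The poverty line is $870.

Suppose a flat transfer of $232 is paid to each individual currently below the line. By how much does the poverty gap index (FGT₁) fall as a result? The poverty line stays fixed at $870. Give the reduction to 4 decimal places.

0.1210

Before: below the line — $254, $522, $616, $724; poverty gap index (FGT₁) = 0.195977.
After the $232 transfer: below the line — $486, $754, $848; poverty gap index (FGT₁) = 0.075000.
Reduction = 0.195977 − 0.075000 = 0.1210.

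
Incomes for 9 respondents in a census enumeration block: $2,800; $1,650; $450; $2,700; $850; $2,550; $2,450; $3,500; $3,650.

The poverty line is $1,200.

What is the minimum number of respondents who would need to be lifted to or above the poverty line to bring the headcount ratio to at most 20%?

Currently q = 2 of N = 9 are below the line (H = 0.222).
A headcount ratio of at most 20% allows at most ⌊0.20 × 9⌋ = 1 poor respondents.
So at least 2 − 1 = 1 must be lifted.

1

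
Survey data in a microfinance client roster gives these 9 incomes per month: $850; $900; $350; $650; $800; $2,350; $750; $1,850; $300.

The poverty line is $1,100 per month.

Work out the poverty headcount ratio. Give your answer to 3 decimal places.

0.778

7 of the 9 people have income below $1,100.
H = 7/9 = 0.778.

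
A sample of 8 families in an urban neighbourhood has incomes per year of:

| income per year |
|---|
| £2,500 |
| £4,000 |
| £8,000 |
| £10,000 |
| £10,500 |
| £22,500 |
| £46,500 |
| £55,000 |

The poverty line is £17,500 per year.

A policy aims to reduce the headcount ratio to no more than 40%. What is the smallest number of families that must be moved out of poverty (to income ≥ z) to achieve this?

2

5 of the 8 families are poor, so H = 5/8 = 0.625.
A headcount ratio of at most 40% allows at most ⌊0.40 × 8⌋ = 3 poor families.
So at least 5 − 3 = 2 must be lifted.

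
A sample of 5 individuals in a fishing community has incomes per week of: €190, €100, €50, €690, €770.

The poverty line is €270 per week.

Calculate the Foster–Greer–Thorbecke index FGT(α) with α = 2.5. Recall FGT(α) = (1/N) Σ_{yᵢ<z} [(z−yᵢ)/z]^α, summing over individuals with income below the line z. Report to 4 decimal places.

0.1923

Below z: €50, €100, €190 (q = 3 of N = 5).
Normalized shortfalls: (270−50)/270 = 0.8148; (270−100)/270 = 0.6296; (270−190)/270 = 0.2963.
Raised to α = 2.5: 0.59930; 0.31457; 0.04779.
Sum = 0.961659; FGT(2.5) = 0.961659 / 5 = 0.1923.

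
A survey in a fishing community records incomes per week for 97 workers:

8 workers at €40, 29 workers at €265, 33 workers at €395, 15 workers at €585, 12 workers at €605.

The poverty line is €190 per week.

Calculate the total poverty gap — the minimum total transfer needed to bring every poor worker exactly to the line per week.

€1,200

Below z: 8×€40 (q = 8 of N = 97).
Individual gaps: 8×(190−40) = 1200.
Aggregate gap = €1,200.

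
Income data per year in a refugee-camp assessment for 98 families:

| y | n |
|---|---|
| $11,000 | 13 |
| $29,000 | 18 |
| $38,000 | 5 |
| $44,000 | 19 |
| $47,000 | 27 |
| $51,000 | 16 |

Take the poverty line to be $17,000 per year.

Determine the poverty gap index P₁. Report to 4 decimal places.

0.0468

Incomes under z: 13×$11,000 (q = 13 of N = 98).
Gap ratios (z−y)/z: (17000−11000)/17000 = 0.3529 (×13).
Sum of shortfalls = 4.588235; P₁ averages over all N: 4.588235 / 98 = 0.0468.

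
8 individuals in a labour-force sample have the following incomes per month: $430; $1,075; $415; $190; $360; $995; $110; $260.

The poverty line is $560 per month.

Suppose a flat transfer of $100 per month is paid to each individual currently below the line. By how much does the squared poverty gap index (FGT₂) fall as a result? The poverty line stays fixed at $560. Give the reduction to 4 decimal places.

Before: below the line — $110, $190, $260, $360, $415, $430; squared poverty gap index (FGT₂) = 0.202218.
After the $100 transfer: below the line — $210, $290, $360, $460, $515, $530; squared poverty gap index (FGT₂) = 0.098982.
Reduction = 0.202218 − 0.098982 = 0.1032.

0.1032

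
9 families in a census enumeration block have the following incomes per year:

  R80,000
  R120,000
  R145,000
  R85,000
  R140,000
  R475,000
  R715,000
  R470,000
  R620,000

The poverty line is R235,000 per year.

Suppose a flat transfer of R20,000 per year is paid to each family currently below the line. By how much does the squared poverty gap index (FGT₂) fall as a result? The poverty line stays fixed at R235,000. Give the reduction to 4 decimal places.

0.0447

Before: below the line — R80,000, R85,000, R120,000, R140,000, R145,000; squared poverty gap index (FGT₂) = 0.154670.
After the R20,000 transfer: below the line — R100,000, R105,000, R140,000, R160,000, R165,000; squared poverty gap index (FGT₂) = 0.110005.
Reduction = 0.154670 − 0.110005 = 0.0447.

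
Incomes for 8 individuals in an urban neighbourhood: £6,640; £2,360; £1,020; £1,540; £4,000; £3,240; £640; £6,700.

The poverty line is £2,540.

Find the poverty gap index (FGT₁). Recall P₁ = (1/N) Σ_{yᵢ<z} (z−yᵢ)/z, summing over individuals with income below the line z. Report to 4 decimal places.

0.2264

Below the line: £640, £1,020, £1,540, £2,360 (q = 4 of N = 8).
Normalized shortfalls: (2540−640)/2540 = 0.7480; (2540−1020)/2540 = 0.5984; (2540−1540)/2540 = 0.3937; (2540−2360)/2540 = 0.0709.
Sum of shortfalls = 1.811024; P₁ averages over all N: 1.811024 / 8 = 0.2264.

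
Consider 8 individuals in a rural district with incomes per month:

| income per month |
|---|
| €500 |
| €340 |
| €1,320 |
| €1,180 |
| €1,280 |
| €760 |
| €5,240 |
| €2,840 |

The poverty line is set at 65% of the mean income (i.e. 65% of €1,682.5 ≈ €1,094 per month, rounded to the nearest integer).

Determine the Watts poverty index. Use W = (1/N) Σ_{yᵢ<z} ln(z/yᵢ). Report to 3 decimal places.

Incomes under z: €340, €500, €760 (q = 3 of N = 8).
Log gaps: ln(1094/340) = 1.1687; ln(1094/500) = 0.7830; ln(1094/760) = 0.3643.
W = 2.315916 / 8 = 0.289.

0.289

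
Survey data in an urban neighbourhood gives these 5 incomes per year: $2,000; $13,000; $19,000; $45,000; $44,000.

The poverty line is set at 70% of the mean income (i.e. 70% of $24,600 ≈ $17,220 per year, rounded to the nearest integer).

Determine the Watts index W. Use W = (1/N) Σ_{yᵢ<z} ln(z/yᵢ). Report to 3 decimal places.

Below the line: $2,000, $13,000 (q = 2 of N = 5).
ln(z/y) terms: ln(17220/2000) = 2.1529; ln(17220/13000) = 0.2811.
W = 2.434046 / 5 = 0.487.

0.487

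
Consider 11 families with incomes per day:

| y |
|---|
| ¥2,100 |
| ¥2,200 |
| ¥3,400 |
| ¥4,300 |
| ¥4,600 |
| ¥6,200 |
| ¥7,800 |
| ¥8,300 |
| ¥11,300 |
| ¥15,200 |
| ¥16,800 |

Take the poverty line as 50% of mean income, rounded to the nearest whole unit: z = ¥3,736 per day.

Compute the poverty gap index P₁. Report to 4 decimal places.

0.0854

Below z: ¥2,100, ¥2,200, ¥3,400 (q = 3 of N = 11).
Relative gaps: (3736−2100)/3736 = 0.4379; (3736−2200)/3736 = 0.4111; (3736−3400)/3736 = 0.0899.
Σ = 0.938972. Dividing by the full population N = 11 gives P₁ = 0.0854.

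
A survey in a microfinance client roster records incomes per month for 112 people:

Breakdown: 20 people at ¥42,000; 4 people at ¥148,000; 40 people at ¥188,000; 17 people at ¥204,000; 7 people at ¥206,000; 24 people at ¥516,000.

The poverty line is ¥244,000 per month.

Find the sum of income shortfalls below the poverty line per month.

¥7,610,000

Below z: 20×¥42,000, 4×¥148,000, 40×¥188,000, 17×¥204,000, 7×¥206,000 (q = 88 of N = 112).
Individual gaps: 20×(244000−42000) = 4040000; 4×(244000−148000) = 384000; 40×(244000−188000) = 2240000; 17×(244000−204000) = 680000; 7×(244000−206000) = 266000.
Aggregate gap = ¥7,610,000.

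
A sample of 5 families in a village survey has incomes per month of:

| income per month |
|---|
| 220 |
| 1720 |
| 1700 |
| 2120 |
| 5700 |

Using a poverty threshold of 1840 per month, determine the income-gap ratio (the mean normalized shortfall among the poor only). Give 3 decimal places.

Incomes under z: 220, 1700, 1720 (q = 3 of N = 5).
Shortfall ratios (z−y)/z: 0.8804, 0.0761, 0.0652; sum = 1.021739.
I averages over the q = 3 poor units only: 1.021739 / 3 = 0.341.

0.341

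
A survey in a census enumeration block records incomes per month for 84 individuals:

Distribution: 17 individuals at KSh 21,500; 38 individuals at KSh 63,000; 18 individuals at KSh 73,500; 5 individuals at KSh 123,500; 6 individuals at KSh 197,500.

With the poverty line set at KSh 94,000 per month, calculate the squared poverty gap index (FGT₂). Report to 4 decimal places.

Below z: 17×KSh 21,500, 38×KSh 63,000, 18×KSh 73,500 (q = 73 of N = 84).
Normalized shortfalls: (94000−21500)/94000 = 0.7713 (×17); (94000−63000)/94000 = 0.3298 (×38); (94000−73500)/94000 = 0.2181 (×18).
Squared: 0.5949 (×17); 0.1088 (×38); 0.0476 (×18).
Sum = 15.101715; P₂ = 15.101715 / 84 = 0.1798.

0.1798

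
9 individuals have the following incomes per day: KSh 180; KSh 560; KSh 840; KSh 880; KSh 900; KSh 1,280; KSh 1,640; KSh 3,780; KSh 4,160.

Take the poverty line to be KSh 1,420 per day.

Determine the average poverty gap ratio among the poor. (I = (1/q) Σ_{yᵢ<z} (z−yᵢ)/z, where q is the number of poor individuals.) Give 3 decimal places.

0.455

Below the line: KSh 180, KSh 560, KSh 840, KSh 880, KSh 900, KSh 1,280 (q = 6 of N = 9).
Shortfall ratios (z−y)/z: 0.8732, 0.6056, 0.4085, 0.3803, 0.3662, 0.0986; sum = 2.732394.
The income-gap ratio divides by q (the poor only): 2.732394 / 6 = 0.455.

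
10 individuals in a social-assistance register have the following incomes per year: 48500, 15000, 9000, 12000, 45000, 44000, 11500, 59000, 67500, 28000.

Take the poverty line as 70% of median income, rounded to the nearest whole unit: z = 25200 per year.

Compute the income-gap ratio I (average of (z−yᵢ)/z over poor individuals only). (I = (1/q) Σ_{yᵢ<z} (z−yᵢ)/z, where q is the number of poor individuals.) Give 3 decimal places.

0.529

Incomes under z: 9000, 11500, 12000, 15000 (q = 4 of N = 10).
Shortfall ratios (z−y)/z: 0.6429, 0.5437, 0.5238, 0.4048; sum = 2.115079.
The income-gap ratio divides by q (the poor only): 2.115079 / 4 = 0.529.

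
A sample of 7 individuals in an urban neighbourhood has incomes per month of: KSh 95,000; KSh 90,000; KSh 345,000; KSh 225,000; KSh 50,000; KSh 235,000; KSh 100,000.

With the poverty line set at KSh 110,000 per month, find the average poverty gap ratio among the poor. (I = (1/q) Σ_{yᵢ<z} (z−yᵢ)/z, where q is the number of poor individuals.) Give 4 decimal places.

Below the line: KSh 50,000, KSh 90,000, KSh 95,000, KSh 100,000 (q = 4 of N = 7).
Relative gaps: 0.5455, 0.1818, 0.1364, 0.0909; sum = 0.954545.
The income-gap ratio divides by q (the poor only): 0.954545 / 4 = 0.2386.

0.2386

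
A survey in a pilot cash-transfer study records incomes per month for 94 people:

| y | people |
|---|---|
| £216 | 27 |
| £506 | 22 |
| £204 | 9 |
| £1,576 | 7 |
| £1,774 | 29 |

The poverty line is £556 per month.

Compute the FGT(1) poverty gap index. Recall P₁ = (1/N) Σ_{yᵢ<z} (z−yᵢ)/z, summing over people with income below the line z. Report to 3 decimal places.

Incomes under z: 9×£204, 27×£216, 22×£506 (q = 58 of N = 94).
Normalized shortfalls: (556−204)/556 = 0.6331 (×9); (556−216)/556 = 0.6115 (×27); (556−506)/556 = 0.0899 (×22).
Sum of shortfalls = 24.187050; P₁ averages over all N: 24.187050 / 94 = 0.257.

0.257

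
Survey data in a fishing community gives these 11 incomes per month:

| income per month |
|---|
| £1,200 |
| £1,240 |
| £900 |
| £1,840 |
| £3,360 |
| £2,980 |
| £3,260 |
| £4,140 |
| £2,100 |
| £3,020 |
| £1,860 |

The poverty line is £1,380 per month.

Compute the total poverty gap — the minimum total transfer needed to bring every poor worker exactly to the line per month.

£800

Below z: £900, £1,200, £1,240 (q = 3 of N = 11).
Individual gaps: 1380−900 = 480; 1380−1200 = 180; 1380−1240 = 140.
Aggregate gap = £800.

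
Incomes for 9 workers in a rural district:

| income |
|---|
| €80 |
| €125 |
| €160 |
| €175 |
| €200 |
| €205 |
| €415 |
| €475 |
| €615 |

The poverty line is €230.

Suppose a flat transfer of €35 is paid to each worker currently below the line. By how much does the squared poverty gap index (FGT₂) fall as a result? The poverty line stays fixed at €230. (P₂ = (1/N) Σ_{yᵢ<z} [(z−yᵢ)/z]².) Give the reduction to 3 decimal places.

0.049

Before: below the line — €80, €125, €160, €175, €200, €205; squared poverty gap index (FGT₂) = 0.09026.
After the €35 transfer: below the line — €115, €160, €195, €210; squared poverty gap index (FGT₂) = 0.04148.
Reduction = 0.09026 − 0.04148 = 0.049.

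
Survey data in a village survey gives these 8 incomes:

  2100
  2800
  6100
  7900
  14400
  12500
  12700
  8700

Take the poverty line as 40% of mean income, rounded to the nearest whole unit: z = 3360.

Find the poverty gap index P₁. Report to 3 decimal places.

Below z: 2100, 2800 (q = 2 of N = 8).
Relative gaps: (3360−2100)/3360 = 0.3750; (3360−2800)/3360 = 0.1667.
Σ = 0.541667. Dividing by the full population N = 8 gives P₁ = 0.068.

0.068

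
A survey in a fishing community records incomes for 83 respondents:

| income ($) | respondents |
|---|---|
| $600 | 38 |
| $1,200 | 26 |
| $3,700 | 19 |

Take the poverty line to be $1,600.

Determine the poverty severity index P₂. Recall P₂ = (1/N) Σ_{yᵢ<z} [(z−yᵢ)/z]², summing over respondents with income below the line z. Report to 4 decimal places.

0.1984

Below the line: 38×$600, 26×$1,200 (q = 64 of N = 83).
Relative gaps: (1600−600)/1600 = 0.6250 (×38); (1600−1200)/1600 = 0.2500 (×26).
Squared: 0.3906 (×38); 0.0625 (×26).
Sum = 16.468750; P₂ = 16.468750 / 83 = 0.1984.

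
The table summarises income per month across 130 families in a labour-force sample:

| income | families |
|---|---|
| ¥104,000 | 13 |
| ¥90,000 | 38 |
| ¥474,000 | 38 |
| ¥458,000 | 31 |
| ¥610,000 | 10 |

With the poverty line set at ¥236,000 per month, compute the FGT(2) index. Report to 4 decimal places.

Poor units: 38×¥90,000, 13×¥104,000 (q = 51 of N = 130).
Gap ratios (z−y)/z: (236000−90000)/236000 = 0.6186 (×38); (236000−104000)/236000 = 0.5593 (×13).
Squared: 0.3827 (×38); 0.3128 (×13).
Sum = 18.610313; P₂ = 18.610313 / 130 = 0.1432.

0.1432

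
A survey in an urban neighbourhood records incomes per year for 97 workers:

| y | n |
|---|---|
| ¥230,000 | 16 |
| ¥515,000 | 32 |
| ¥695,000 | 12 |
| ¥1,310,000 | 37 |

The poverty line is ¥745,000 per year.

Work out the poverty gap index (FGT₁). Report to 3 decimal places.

Poor units: 16×¥230,000, 32×¥515,000, 12×¥695,000 (q = 60 of N = 97).
Shortfall ratios: (745000−230000)/745000 = 0.6913 (×16); (745000−515000)/745000 = 0.3087 (×32); (745000−695000)/745000 = 0.0671 (×12).
Sum of shortfalls = 21.744966; P₁ averages over all N: 21.744966 / 97 = 0.224.

0.224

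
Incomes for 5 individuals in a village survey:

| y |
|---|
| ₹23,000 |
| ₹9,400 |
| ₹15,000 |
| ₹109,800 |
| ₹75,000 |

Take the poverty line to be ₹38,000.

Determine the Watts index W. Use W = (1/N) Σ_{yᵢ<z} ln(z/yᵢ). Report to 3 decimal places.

Poor units: ₹9,400, ₹15,000, ₹23,000 (q = 3 of N = 5).
Log gaps: ln(38000/9400) = 1.3969; ln(38000/15000) = 0.9295; ln(38000/23000) = 0.5021.
W = 2.828504 / 5 = 0.566.

0.566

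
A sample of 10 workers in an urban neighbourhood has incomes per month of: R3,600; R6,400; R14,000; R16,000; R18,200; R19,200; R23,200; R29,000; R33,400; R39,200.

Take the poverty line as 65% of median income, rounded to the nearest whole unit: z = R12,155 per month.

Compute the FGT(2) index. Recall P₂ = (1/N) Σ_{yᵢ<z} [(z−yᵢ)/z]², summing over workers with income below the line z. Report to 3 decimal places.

0.072

Incomes under z: R3,600, R6,400 (q = 2 of N = 10).
Gap ratios (z−y)/z: (12155−3600)/12155 = 0.7038; (12155−6400)/12155 = 0.4735.
Squared: 0.4954; 0.2242.
Sum = 0.719542; P₂ = 0.719542 / 10 = 0.072.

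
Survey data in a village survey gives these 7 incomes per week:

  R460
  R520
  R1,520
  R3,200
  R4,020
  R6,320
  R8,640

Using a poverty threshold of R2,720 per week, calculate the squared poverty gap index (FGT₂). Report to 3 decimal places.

0.220

Below z: R460, R520, R1,520 (q = 3 of N = 7).
Gap ratios (z−y)/z: (2720−460)/2720 = 0.8309; (2720−520)/2720 = 0.8088; (2720−1520)/2720 = 0.4412.
Squared: 0.6904; 0.6542; 0.1946.
Sum = 1.539198; P₂ = 1.539198 / 7 = 0.220.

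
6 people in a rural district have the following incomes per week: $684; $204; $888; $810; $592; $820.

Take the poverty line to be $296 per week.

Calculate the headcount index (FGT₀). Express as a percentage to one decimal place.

1 of the 6 people have income below $296.
H = 1/6 = 16.7%.

16.7%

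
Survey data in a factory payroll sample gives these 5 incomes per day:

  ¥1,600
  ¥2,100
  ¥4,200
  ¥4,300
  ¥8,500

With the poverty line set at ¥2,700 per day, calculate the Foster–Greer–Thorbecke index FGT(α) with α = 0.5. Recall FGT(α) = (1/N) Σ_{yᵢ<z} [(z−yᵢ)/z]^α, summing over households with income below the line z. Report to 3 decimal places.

0.222

Below z: ¥1,600, ¥2,100 (q = 2 of N = 5).
Relative gaps: (2700−1600)/2700 = 0.4074; (2700−2100)/2700 = 0.2222.
Raised to α = 0.5: 0.63828; 0.47140.
Sum = 1.109689; FGT(0.5) = 1.109689 / 5 = 0.222.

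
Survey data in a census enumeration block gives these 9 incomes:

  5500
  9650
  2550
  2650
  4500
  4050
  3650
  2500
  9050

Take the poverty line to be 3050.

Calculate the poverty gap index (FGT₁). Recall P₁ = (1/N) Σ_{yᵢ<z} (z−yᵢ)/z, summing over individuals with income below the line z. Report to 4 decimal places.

Below the line: 2500, 2550, 2650 (q = 3 of N = 9).
Shortfall ratios: (3050−2500)/3050 = 0.1803; (3050−2550)/3050 = 0.1639; (3050−2650)/3050 = 0.1311.
Σ = 0.475410. Dividing by the full population N = 9 gives P₁ = 0.0528.

0.0528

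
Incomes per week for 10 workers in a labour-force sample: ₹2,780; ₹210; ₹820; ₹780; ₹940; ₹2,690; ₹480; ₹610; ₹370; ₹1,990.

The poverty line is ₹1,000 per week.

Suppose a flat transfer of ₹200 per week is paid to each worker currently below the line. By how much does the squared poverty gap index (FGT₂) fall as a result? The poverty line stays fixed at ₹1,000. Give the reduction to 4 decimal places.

Before: below the line — ₹210, ₹370, ₹480, ₹610, ₹780, ₹820, ₹940; squared poverty gap index (FGT₂) = 0.152790.
After the ₹200 transfer: below the line — ₹410, ₹570, ₹680, ₹810, ₹980; squared poverty gap index (FGT₂) = 0.067190.
Reduction = 0.152790 − 0.067190 = 0.0856.

0.0856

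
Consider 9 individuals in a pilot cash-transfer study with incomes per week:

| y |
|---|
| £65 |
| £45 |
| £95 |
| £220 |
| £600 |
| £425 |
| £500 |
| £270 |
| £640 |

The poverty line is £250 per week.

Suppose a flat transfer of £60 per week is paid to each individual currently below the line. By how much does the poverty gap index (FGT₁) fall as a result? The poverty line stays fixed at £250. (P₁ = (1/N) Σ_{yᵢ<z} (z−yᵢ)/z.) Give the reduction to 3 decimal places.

0.093

Before: below the line — £45, £65, £95, £220; poverty gap index (FGT₁) = 0.25556.
After the £60 transfer: below the line — £105, £125, £155; poverty gap index (FGT₁) = 0.16222.
Reduction = 0.25556 − 0.16222 = 0.093.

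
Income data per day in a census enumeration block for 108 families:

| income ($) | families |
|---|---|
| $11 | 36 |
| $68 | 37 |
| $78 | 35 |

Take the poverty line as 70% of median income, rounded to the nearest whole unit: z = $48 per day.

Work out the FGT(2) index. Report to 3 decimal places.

0.198

Below z: 36×$11 (q = 36 of N = 108).
Gap ratios (z−y)/z: (48−11)/48 = 0.7708 (×36).
Squared: 0.5942 (×36).
Sum = 21.390625; P₂ = 21.390625 / 108 = 0.198.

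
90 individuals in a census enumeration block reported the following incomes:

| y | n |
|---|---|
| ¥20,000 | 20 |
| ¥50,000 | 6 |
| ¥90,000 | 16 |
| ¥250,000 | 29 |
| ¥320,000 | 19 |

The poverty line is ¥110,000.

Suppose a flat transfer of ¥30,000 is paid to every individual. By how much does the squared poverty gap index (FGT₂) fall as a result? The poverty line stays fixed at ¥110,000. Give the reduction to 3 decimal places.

Before: below the line — 20×¥20,000, 6×¥50,000, 16×¥90,000; squared poverty gap index (FGT₂) = 0.17447.
After the ¥30,000 transfer: below the line — 20×¥50,000, 6×¥80,000; squared poverty gap index (FGT₂) = 0.07107.
Reduction = 0.17447 − 0.07107 = 0.103.

0.103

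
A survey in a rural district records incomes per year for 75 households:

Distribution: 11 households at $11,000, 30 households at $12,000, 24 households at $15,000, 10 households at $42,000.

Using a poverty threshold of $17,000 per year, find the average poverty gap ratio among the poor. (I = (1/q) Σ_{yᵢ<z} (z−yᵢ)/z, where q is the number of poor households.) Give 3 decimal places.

Below z: 11×$11,000, 30×$12,000, 24×$15,000 (q = 65 of N = 75).
Shortfall ratios (z−y)/z: 0.3529 (×11), 0.2941 (×30), 0.1176 (×24); sum = 15.529412.
I averages over the q = 65 poor units only: 15.529412 / 65 = 0.239.

0.239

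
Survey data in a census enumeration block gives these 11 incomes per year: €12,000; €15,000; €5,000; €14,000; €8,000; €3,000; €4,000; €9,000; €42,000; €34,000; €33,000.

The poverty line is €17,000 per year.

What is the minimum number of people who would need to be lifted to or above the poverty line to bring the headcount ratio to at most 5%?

8

8 of the 11 people are poor, so H = 8/11 = 0.727.
A headcount ratio of at most 5% allows at most ⌊0.05 × 11⌋ = 0 poor people.
So at least 8 − 0 = 8 must be lifted.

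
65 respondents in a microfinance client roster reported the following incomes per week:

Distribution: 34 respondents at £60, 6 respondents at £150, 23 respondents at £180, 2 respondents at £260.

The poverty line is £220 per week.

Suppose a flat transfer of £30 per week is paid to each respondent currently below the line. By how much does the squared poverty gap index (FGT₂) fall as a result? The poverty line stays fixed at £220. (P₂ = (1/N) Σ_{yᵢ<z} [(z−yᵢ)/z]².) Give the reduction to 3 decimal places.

Before: below the line — 34×£60, 6×£150, 23×£180; squared poverty gap index (FGT₂) = 0.29771.
After the £30 transfer: below the line — 34×£90, 6×£180, 23×£210; squared poverty gap index (FGT₂) = 0.18643.
Reduction = 0.29771 − 0.18643 = 0.111.

0.111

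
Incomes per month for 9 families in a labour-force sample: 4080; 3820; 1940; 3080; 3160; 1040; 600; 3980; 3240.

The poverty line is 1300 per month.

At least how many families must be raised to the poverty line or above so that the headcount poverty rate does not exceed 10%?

Currently q = 2 of N = 9 are below the line (H = 0.222).
A headcount ratio of at most 10% allows at most ⌊0.10 × 9⌋ = 0 poor families.
So at least 2 − 0 = 2 must be lifted.

2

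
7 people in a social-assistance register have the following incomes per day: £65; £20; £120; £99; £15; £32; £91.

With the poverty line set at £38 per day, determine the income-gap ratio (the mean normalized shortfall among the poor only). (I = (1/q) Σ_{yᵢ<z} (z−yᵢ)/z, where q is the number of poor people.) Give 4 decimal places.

Below the line: £15, £20, £32 (q = 3 of N = 7).
Relative gaps: 0.6053, 0.4737, 0.1579; sum = 1.236842.
I averages over the q = 3 poor units only: 1.236842 / 3 = 0.4123.

0.4123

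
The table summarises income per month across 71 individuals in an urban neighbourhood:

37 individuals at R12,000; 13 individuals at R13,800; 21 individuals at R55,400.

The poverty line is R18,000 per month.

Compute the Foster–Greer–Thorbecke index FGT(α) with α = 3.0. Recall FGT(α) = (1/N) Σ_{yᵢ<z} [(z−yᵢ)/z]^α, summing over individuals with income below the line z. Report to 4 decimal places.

0.0216

Below the line: 37×R12,000, 13×R13,800 (q = 50 of N = 71).
Shortfall ratios: (18000−12000)/18000 = 0.3333 (×37); (18000−13800)/18000 = 0.2333 (×13).
Raised to α = 3.0: 0.03704 (×37); 0.01270 (×13).
Sum = 1.535519; FGT(3.0) = 1.535519 / 71 = 0.0216.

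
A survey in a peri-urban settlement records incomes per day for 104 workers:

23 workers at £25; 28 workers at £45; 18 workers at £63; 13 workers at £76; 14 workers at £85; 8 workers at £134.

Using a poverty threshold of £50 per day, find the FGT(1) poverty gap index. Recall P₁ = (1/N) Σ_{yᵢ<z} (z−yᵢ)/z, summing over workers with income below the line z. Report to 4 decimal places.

0.1375

Poor units: 23×£25, 28×£45 (q = 51 of N = 104).
Shortfall ratios: (50−25)/50 = 0.5000 (×23); (50−45)/50 = 0.1000 (×28).
Sum of shortfalls = 14.300000; P₁ averages over all N: 14.300000 / 104 = 0.1375.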